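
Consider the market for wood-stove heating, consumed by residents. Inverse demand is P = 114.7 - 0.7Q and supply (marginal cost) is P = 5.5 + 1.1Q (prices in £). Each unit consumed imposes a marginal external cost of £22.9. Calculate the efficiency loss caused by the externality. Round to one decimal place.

Market equilibrium (private): 5.5 + 1.1Q = 114.7 - 0.7Q → Q_m = 60.6667.
Social marginal benefit = demand − MEC = 91.8 - 0.7Q.
Set SMB = MC: 91.8 - 0.7Q = 5.5 + 1.1Q → Q* = 47.9444.
Height of the DWL triangle at Q_m is MC(Q_m) − SMB(Q_m) = MEC(Q_m) = 22.9000.
DWL = ½ × 12.7223 × 22.9000 = 145.6703.

DWL = £145.7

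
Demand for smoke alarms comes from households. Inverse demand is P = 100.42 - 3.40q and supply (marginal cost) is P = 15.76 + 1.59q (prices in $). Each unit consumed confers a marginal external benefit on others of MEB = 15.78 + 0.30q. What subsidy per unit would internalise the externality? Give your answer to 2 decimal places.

subsidy = $22.20 per unit

Social marginal benefit = demand + MEB = 116.20 - 3.10q.
Set SMB = MC: 116.20 - 3.10q = 15.76 + 1.59q → q* = 21.4158.
The Pigouvian subsidy equals MEB at q*: 15.78 + 0.30×21.4158 = 22.2047.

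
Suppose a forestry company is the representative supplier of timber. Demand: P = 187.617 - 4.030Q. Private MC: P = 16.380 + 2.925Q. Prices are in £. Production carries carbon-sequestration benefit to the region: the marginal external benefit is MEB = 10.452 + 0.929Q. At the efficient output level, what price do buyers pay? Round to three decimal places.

Social marginal cost = private MC − MEB = 5.928 + 1.996Q.
Set SMC = demand: 5.928 + 1.996Q = 187.617 - 4.030Q → Q* = 30.1508.
Consumer price on the demand curve at Q*: 187.617 − 4.030×30.1508 = 66.1093.

P = £66.109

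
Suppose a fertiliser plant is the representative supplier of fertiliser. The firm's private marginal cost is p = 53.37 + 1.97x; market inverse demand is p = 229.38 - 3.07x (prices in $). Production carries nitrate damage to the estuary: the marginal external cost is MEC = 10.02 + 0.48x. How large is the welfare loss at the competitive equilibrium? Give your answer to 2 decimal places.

DWL = $64.97

Market equilibrium (private): 53.37 + 1.97x = 229.38 - 3.07x → x_m = 34.9226.
Social marginal cost = private MC + MEC = 63.39 + 2.45x.
Set SMC = demand: 63.39 + 2.45x = 229.38 - 3.07x → x* = 30.0707.
Height of the DWL triangle at x_m is SMC(x_m) − demand(x_m) = MEC(x_m) = 26.7829.
DWL = ½ × 4.8519 × 26.7829 = 64.9740.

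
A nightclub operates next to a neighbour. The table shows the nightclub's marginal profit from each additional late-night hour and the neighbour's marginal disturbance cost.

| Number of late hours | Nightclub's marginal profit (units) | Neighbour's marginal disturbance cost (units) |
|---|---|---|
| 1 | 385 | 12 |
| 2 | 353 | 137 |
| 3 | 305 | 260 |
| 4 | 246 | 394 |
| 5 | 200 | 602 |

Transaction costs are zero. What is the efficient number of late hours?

Bargaining reaches the level where marginal profit last exceeds marginal disturbance cost.
That holds through level 3 (305 ≥ 260) but not at 4 (246 < 394).

3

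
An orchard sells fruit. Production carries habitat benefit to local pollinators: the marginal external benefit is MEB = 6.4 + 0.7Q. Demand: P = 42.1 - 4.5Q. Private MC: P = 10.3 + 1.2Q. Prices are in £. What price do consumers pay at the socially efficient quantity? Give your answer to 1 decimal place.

Social marginal cost = private MC − MEB = 3.9 + 0.5Q.
Set SMC = demand: 3.9 + 0.5Q = 42.1 - 4.5Q → Q* = 7.6400.
Consumer price on the demand curve at Q*: 42.1 − 4.5×7.6400 = 7.7200.

P = £7.7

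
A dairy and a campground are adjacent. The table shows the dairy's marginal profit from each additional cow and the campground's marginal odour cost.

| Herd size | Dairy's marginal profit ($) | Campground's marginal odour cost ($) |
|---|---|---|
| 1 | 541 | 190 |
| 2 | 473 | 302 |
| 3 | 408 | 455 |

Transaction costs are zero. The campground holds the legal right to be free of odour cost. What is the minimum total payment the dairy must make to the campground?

Efficient level: marginal profit ≥ marginal odour cost through level 2, so k* = 2.
With the campground holding the right, the dairy must at least compensate total damage at k*: 190 + 302 = 492.

$492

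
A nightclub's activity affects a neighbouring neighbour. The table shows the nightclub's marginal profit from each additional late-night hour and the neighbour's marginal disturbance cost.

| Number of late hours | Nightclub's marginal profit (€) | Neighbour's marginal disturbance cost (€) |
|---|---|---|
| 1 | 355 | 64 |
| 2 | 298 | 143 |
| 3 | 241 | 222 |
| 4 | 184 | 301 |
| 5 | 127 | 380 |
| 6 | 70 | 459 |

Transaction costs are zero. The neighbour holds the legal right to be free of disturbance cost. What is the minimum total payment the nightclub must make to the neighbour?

€429

Efficient level: marginal profit ≥ marginal disturbance cost through level 3, so k* = 3.
With the neighbour holding the right, the nightclub must at least compensate total damage at k*: 64 + 143 + 222 = 429.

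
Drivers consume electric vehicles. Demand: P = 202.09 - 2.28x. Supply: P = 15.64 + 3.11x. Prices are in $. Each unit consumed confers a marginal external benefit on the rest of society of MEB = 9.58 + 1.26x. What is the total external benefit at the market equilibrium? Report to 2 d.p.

$1085.24

Market equilibrium (private): 15.64 + 3.11x = 202.09 - 2.28x → x_m = 34.5918.
Total external benefit = ∫₀^{x_m} (9.58 + 1.26x) dx = 9.58×34.5918 + ½×1.26×34.5918² = 1085.2428.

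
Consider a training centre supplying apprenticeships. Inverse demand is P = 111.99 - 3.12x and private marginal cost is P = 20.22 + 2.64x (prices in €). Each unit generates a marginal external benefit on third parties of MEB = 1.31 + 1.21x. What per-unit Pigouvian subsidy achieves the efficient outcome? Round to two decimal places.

subsidy = €26.06 per unit

Social marginal cost = private MC − MEB = 18.91 + 1.43x.
Set SMC = demand: 18.91 + 1.43x = 111.99 - 3.12x → x* = 20.4571.
The Pigouvian subsidy equals MEB at x*: 1.31 + 1.21×20.4571 = 26.0631.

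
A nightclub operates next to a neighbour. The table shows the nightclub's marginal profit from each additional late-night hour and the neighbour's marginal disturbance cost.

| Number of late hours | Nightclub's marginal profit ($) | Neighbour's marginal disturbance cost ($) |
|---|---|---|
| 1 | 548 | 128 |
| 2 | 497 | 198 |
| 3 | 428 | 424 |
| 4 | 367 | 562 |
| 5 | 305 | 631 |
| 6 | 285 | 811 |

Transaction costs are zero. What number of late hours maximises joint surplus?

3

Bargaining reaches the level where marginal profit last exceeds marginal disturbance cost.
That holds through level 3 (428 ≥ 424) but not at 4 (367 < 562).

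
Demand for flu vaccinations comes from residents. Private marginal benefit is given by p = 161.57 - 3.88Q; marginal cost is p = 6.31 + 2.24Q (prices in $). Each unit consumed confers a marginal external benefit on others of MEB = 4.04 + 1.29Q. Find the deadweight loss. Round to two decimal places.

DWL = $139.93

Market equilibrium (private): 6.31 + 2.24Q = 161.57 - 3.88Q → Q_m = 25.3693.
Social marginal benefit = demand + MEB = 165.61 - 2.59Q.
Set SMB = MC: 165.61 - 2.59Q = 6.31 + 2.24Q → Q* = 32.9814.
Height of the DWL triangle at Q_m is SMB(Q_m) − MC(Q_m) = MEB(Q_m) = 36.7664.
DWL = ½ × 7.6121 × 36.7664 = 139.9348.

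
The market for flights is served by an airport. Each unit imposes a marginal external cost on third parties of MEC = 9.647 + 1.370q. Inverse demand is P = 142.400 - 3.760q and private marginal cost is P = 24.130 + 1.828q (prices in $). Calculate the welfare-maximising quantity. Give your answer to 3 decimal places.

q* = 15.611

Social marginal cost = private MC + MEC = 33.777 + 3.198q.
Set SMC = demand: 33.777 + 3.198q = 142.400 - 3.760q → q* = 15.6112.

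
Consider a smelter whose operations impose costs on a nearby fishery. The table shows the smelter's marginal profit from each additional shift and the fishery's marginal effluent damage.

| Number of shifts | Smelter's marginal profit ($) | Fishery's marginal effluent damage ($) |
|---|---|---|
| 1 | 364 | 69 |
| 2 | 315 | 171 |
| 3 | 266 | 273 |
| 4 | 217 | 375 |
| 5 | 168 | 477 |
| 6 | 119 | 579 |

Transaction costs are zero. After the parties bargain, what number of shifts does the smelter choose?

Bargaining reaches the level where marginal profit last exceeds marginal effluent damage.
That holds through level 2 (315 ≥ 171) but not at 3 (266 < 273).

2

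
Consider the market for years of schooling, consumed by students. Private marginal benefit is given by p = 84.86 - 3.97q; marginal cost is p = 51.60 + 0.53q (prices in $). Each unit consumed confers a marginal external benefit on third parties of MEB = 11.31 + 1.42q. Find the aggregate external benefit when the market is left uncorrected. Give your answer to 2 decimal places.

Market equilibrium (private): 51.60 + 0.53q = 84.86 - 3.97q → q_m = 7.3911.
Total external benefit = ∫₀^{q_m} (11.31 + 1.42q) dq = 11.31×7.3911 + ½×1.42×7.3911² = 122.3795.

$122.38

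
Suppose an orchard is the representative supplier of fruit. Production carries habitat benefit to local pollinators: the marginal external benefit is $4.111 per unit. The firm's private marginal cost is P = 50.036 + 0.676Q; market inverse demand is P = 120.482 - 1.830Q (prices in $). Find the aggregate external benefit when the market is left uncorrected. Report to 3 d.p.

Market equilibrium (private): 50.036 + 0.676Q = 120.482 - 1.830Q → Q_m = 28.1109.
Total external benefit = MEB × Q_m = 4.111 × 28.1109 = 115.5639.

$115.564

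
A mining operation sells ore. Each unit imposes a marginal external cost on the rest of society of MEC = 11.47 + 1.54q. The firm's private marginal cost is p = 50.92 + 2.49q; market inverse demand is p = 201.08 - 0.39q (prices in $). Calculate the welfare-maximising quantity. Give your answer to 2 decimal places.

q* = 31.38

Social marginal cost = private MC + MEC = 62.39 + 4.03q.
Set SMC = demand: 62.39 + 4.03q = 201.08 - 0.39q → q* = 31.3778.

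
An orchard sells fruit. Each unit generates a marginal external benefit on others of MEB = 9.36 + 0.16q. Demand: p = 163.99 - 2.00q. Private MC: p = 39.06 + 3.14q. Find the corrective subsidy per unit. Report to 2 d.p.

subsidy = 13.67 per unit

Social marginal cost = private MC − MEB = 29.70 + 2.98q.
Set SMC = demand: 29.70 + 2.98q = 163.99 - 2.00q → q* = 26.9659.
The Pigouvian subsidy equals MEB at q*: 9.36 + 0.16×26.9659 = 13.6745.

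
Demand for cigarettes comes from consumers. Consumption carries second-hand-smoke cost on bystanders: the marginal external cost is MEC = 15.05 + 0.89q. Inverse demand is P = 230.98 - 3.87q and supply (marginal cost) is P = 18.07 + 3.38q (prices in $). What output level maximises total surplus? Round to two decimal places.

q* = 24.31

Social marginal benefit = demand − MEC = 215.93 - 4.76q.
Set SMB = MC: 215.93 - 4.76q = 18.07 + 3.38q → q* = 24.3071.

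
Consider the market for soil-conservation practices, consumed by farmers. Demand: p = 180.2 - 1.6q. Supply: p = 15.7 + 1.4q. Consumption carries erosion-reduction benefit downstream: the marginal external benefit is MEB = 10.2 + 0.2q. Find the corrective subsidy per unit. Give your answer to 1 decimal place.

subsidy = 22.7 per unit

Social marginal benefit = demand + MEB = 190.4 - 1.4q.
Set SMB = MC: 190.4 - 1.4q = 15.7 + 1.4q → q* = 62.3929.
The Pigouvian subsidy equals MEB at q*: 10.2 + 0.2×62.3929 = 22.6786.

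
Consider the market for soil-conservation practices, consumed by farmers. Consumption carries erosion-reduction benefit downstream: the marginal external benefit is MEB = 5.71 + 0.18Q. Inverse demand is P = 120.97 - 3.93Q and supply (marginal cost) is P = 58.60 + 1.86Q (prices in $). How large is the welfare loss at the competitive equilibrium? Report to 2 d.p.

DWL = $5.21

Market equilibrium (private): 58.60 + 1.86Q = 120.97 - 3.93Q → Q_m = 10.7720.
Social marginal benefit = demand + MEB = 126.68 - 3.75Q.
Set SMB = MC: 126.68 - 3.75Q = 58.60 + 1.86Q → Q* = 12.1355.
The loss is the area between SMB and MC from Q* to Q_m; with linear curves that's a triangle of height MEB(Q_m).
DWL = ½ × 1.3635 × 7.6490 = 5.2147.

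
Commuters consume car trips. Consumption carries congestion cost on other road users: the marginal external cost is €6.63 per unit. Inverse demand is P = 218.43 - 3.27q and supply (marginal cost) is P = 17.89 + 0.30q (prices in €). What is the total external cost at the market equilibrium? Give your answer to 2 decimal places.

€372.43

Market equilibrium (private): 17.89 + 0.30q = 218.43 - 3.27q → q_m = 56.1737.
Total external cost = MEC × q_m = 6.63 × 56.1737 = 372.4316.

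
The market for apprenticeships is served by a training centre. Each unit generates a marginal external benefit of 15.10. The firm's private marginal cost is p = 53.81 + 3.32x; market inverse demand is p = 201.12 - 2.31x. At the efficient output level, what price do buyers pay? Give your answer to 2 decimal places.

P = 134.48

Social marginal cost = private MC − MEB = 38.71 + 3.32x.
Set SMC = demand: 38.71 + 3.32x = 201.12 - 2.31x → x* = 28.8472.
Consumer price on the demand curve at x*: 201.12 − 2.31×28.8472 = 134.4830.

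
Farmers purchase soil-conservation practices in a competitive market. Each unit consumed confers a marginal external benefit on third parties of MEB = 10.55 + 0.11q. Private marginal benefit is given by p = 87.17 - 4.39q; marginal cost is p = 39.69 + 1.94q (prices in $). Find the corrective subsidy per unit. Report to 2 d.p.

Social marginal benefit = demand + MEB = 97.72 - 4.28q.
Set SMB = MC: 97.72 - 4.28q = 39.69 + 1.94q → q* = 9.3296.
The Pigouvian subsidy equals MEB at q*: 10.55 + 0.11×9.3296 = 11.5763.

subsidy = $11.58 per unit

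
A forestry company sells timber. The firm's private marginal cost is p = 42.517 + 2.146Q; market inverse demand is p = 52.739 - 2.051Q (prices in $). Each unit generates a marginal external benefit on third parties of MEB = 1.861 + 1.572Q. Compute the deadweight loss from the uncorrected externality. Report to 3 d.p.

DWL = $6.166

Market equilibrium (private): 42.517 + 2.146Q = 52.739 - 2.051Q → Q_m = 2.4355.
Social marginal cost = private MC − MEB = 40.656 + 0.574Q.
Set SMC = demand: 40.656 + 0.574Q = 52.739 - 2.051Q → Q* = 4.6030.
Between Q* and Q_m the wedge demand − SMC runs linearly from 0 to MEB(Q_m), so the loss is a triangle.
DWL = ½ × 2.1675 × 5.6897 = 6.1662.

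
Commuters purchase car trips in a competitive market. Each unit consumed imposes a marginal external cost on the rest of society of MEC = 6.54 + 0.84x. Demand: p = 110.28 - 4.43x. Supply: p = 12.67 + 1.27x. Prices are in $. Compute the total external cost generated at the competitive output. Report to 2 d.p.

Market equilibrium (private): 12.67 + 1.27x = 110.28 - 4.43x → x_m = 17.1246.
Total external cost = ∫₀^{x_m} (6.54 + 0.84x) dx = 6.54×17.1246 + ½×0.84×17.1246² = 235.1607.

$235.16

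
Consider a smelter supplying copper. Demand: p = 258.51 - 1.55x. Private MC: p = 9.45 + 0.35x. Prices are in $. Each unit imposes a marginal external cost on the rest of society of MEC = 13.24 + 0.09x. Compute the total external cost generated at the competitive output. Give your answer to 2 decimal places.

$2508.79

Market equilibrium (private): 9.45 + 0.35x = 258.51 - 1.55x → x_m = 131.0842.
Total external cost = ∫₀^{x_m} (13.24 + 0.09x) dx = 13.24×131.0842 + ½×0.09×131.0842² = 2508.7928.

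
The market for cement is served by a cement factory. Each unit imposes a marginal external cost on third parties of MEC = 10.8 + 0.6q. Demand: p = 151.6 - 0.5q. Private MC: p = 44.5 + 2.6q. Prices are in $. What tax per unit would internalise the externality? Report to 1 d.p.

tax = $26.4 per unit

Social marginal cost = private MC + MEC = 55.3 + 3.2q.
Set SMC = demand: 55.3 + 3.2q = 151.6 - 0.5q → q* = 26.0270.
The Pigouvian tax equals MEC at q*: 10.8 + 0.6×26.0270 = 26.4162.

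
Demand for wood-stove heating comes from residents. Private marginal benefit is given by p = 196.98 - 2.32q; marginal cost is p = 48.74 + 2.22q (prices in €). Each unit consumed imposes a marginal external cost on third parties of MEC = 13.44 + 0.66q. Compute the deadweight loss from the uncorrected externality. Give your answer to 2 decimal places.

Market equilibrium (private): 48.74 + 2.22q = 196.98 - 2.32q → q_m = 32.6520.
Social marginal benefit = demand − MEC = 183.54 - 2.98q.
Set SMB = MC: 183.54 - 2.98q = 48.74 + 2.22q → q* = 25.9231.
Height of the DWL triangle at q_m is MC(q_m) − SMB(q_m) = MEC(q_m) = 34.9903.
DWL = ½ × 6.7289 × 34.9903 = 117.7231.

DWL = €117.72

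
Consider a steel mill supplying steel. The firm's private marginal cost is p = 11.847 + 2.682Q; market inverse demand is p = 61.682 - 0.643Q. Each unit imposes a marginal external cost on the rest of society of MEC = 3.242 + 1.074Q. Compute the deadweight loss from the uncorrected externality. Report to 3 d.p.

DWL = 42.510

Market equilibrium (private): 11.847 + 2.682Q = 61.682 - 0.643Q → Q_m = 14.9880.
Social marginal cost = private MC + MEC = 15.089 + 3.756Q.
Set SMC = demand: 15.089 + 3.756Q = 61.682 - 0.643Q → Q* = 10.5917.
The loss is the area between SMC and demand from Q* to Q_m; with linear curves that's a triangle of height MEC(Q_m).
DWL = ½ × 4.3963 × 19.3391 = 42.5102.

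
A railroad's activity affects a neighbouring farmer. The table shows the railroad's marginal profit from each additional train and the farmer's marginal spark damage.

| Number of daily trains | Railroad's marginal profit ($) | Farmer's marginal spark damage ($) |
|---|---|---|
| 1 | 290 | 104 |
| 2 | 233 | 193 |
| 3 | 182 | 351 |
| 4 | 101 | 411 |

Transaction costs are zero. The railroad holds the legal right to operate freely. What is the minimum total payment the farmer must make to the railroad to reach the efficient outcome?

$283

Left alone the railroad would choose level 4 (marginal profit stays positive).
Efficient level: k* = 2 (marginal profit ≥ marginal spark damage through 2).
The farmer must at least cover the railroad's forgone profit from cutting 4→2: 182 + 101 = 283.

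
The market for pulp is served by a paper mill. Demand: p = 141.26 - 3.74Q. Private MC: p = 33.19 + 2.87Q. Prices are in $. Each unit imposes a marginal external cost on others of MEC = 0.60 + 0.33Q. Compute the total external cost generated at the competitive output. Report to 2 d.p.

$53.92

Market equilibrium (private): 33.19 + 2.87Q = 141.26 - 3.74Q → Q_m = 16.3495.
Total external cost = ∫₀^{Q_m} (0.60 + 0.33Q) dQ = 0.60×16.3495 + ½×0.33×16.3495² = 53.9152.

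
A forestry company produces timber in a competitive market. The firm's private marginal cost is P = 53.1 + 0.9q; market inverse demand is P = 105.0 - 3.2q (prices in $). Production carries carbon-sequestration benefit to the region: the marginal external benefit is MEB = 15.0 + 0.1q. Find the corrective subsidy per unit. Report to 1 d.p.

Social marginal cost = private MC − MEB = 38.1 + 0.8q.
Set SMC = demand: 38.1 + 0.8q = 105.0 - 3.2q → q* = 16.7250.
The Pigouvian subsidy equals MEB at q*: 15.0 + 0.1×16.7250 = 16.6725.

subsidy = $16.7 per unit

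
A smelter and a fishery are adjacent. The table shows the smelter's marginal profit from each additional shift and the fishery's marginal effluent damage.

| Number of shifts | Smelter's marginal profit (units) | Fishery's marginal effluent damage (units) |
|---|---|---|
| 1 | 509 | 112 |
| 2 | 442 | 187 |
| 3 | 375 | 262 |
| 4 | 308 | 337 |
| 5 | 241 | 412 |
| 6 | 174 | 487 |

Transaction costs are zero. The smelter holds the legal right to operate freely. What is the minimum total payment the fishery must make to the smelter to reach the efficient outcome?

723

Left alone the smelter would choose level 6 (marginal profit stays positive).
Efficient level: k* = 3 (marginal profit ≥ marginal effluent damage through 3).
The fishery must at least cover the smelter's forgone profit from cutting 6→3: 308 + 241 + 174 = 723.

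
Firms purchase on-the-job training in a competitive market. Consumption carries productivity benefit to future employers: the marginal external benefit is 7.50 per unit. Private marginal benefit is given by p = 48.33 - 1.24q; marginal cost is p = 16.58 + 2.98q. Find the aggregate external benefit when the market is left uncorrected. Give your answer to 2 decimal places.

Market equilibrium (private): 16.58 + 2.98q = 48.33 - 1.24q → q_m = 7.5237.
Total external benefit = MEB × q_m = 7.50 × 7.5237 = 56.4278.

56.43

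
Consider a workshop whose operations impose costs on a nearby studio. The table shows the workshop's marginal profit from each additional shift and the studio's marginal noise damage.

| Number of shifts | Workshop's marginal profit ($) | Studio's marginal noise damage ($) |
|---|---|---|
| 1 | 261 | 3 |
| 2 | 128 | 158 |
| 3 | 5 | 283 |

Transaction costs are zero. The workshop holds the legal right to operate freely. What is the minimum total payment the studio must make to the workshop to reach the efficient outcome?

$133

Left alone the workshop would choose level 3 (marginal profit stays positive).
Efficient level: k* = 1 (marginal profit ≥ marginal noise damage through 1).
The studio must at least cover the workshop's forgone profit from cutting 3→1: 128 + 5 = 133.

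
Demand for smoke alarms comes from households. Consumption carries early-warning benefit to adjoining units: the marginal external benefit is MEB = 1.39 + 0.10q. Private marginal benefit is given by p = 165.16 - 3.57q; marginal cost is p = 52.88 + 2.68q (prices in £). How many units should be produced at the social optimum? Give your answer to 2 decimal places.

q* = 18.48

Social marginal benefit = demand + MEB = 166.55 - 3.47q.
Set SMB = MC: 166.55 - 3.47q = 52.88 + 2.68q → q* = 18.4829.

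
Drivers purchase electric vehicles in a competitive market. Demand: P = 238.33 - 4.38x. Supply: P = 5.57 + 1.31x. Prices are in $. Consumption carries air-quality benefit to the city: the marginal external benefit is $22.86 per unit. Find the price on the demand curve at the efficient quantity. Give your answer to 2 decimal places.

P = $41.56

Social marginal benefit = demand + MEB = 261.19 - 4.38x.
Set SMB = MC: 261.19 - 4.38x = 5.57 + 1.31x → x* = 44.9244.
Consumer price on the demand curve at x*: 238.33 − 4.38×44.9244 = 41.5611.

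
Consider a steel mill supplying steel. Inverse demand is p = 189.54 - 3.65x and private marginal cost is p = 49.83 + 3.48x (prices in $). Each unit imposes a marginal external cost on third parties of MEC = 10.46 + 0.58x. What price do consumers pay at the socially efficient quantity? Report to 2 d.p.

Social marginal cost = private MC + MEC = 60.29 + 4.06x.
Set SMC = demand: 60.29 + 4.06x = 189.54 - 3.65x → x* = 16.7639.
Consumer price on the demand curve at x*: 189.54 − 3.65×16.7639 = 128.3518.

P = $128.35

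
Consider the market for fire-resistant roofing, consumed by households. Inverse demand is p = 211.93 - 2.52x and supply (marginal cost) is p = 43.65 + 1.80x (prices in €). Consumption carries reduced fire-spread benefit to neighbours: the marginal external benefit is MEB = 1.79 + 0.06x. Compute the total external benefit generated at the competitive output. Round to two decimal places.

€115.25

Market equilibrium (private): 43.65 + 1.80x = 211.93 - 2.52x → x_m = 38.9537.
Total external benefit = ∫₀^{x_m} (1.79 + 0.06x) dx = 1.79×38.9537 + ½×0.06×38.9537² = 115.2488.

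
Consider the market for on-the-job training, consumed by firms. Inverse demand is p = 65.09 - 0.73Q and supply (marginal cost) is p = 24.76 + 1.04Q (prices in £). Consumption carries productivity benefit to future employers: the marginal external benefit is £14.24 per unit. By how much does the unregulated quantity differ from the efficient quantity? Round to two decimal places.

8.05 units

Market equilibrium (private): 24.76 + 1.04Q = 65.09 - 0.73Q → Q_m = 22.7853.
Social marginal benefit = demand + MEB = 79.33 - 0.73Q.
Set SMB = MC: 79.33 - 0.73Q = 24.76 + 1.04Q → Q* = 30.8305.
Gap = |22.7853 − 30.8305| = 8.0452.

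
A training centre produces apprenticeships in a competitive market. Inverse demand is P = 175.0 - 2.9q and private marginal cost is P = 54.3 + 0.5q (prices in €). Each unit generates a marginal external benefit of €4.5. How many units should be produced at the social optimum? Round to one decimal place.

q* = 36.8

Social marginal cost = private MC − MEB = 49.8 + 0.5q.
Set SMC = demand: 49.8 + 0.5q = 175.0 - 2.9q → q* = 36.8235.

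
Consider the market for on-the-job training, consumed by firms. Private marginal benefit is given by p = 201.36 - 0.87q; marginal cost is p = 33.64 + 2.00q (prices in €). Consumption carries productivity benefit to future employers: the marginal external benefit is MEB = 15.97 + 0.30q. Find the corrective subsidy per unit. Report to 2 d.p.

subsidy = €37.41 per unit

Social marginal benefit = demand + MEB = 217.33 - 0.57q.
Set SMB = MC: 217.33 - 0.57q = 33.64 + 2.00q → q* = 71.4747.
The Pigouvian subsidy equals MEB at q*: 15.97 + 0.30×71.4747 = 37.4124.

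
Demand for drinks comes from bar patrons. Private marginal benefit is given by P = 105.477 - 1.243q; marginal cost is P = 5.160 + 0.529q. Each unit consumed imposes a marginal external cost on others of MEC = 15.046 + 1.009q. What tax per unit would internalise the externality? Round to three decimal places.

tax = 45.984 per unit

Social marginal benefit = demand − MEC = 90.431 - 2.252q.
Set SMB = MC: 90.431 - 2.252q = 5.160 + 0.529q → q* = 30.6620.
The Pigouvian tax equals MEC at q*: 15.046 + 1.009×30.6620 = 45.9840.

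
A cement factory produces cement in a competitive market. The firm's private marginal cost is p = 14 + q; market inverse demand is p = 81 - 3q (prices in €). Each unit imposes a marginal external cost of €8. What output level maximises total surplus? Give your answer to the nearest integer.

Social marginal cost = private MC + MEC = 22 + q.
Set SMC = demand: 22 + q = 81 - 3q → q* = 14.7500.

q* = 15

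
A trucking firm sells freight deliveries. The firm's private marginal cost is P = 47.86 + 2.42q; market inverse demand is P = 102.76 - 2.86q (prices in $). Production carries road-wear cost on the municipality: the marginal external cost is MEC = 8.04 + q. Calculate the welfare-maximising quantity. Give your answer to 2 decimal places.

q* = 7.46

Social marginal cost = private MC + MEC = 55.90 + 3.42q.
Set SMC = demand: 55.90 + 3.42q = 102.76 - 2.86q → q* = 7.4618.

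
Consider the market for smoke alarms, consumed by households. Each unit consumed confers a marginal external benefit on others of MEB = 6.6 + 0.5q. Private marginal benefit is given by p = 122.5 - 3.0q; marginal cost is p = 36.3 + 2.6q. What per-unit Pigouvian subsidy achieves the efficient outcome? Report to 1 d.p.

Social marginal benefit = demand + MEB = 129.1 - 2.5q.
Set SMB = MC: 129.1 - 2.5q = 36.3 + 2.6q → q* = 18.1961.
The Pigouvian subsidy equals MEB at q*: 6.6 + 0.5×18.1961 = 15.6981.

subsidy = 15.7 per unit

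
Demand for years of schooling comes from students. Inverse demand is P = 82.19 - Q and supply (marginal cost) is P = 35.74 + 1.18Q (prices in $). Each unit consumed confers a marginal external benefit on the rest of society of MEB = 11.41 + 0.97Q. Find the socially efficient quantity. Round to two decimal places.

Social marginal benefit = demand + MEB = 93.60 - 0.03Q.
Set SMB = MC: 93.60 - 0.03Q = 35.74 + 1.18Q → Q* = 47.8182.

Q* = 47.82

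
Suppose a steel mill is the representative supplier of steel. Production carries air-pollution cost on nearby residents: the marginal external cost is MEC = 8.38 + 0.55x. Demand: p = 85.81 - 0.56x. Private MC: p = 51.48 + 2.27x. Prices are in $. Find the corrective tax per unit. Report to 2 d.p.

tax = $12.60 per unit

Social marginal cost = private MC + MEC = 59.86 + 2.82x.
Set SMC = demand: 59.86 + 2.82x = 85.81 - 0.56x → x* = 7.6775.
The Pigouvian tax equals MEC at x*: 8.38 + 0.55×7.6775 = 12.6026.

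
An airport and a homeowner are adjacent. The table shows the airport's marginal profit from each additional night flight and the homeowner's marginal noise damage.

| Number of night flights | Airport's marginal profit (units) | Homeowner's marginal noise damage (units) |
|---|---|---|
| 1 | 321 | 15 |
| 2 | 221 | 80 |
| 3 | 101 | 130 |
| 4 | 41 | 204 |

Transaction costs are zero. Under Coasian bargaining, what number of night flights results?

2

Bargaining reaches the level where marginal profit last exceeds marginal noise damage.
That holds through level 2 (221 ≥ 80) but not at 3 (101 < 130).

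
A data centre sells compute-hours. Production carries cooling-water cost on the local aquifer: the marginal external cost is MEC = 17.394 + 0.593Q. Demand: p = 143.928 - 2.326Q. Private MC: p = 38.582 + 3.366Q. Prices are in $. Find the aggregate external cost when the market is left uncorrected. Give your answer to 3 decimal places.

Market equilibrium (private): 38.582 + 3.366Q = 143.928 - 2.326Q → Q_m = 18.5077.
Total external cost = ∫₀^{Q_m} (17.394 + 0.593Q) dQ = 17.394×18.5077 + ½×0.593×18.5077² = 423.4845.

$423.485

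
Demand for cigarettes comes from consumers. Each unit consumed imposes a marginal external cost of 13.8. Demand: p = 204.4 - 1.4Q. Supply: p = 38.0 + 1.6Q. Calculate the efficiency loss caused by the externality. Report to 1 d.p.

DWL = 31.7

Market equilibrium (private): 38.0 + 1.6Q = 204.4 - 1.4Q → Q_m = 55.4667.
Social marginal benefit = demand − MEC = 190.6 - 1.4Q.
Set SMB = MC: 190.6 - 1.4Q = 38.0 + 1.6Q → Q* = 50.8667.
The welfare-loss triangle has base |Q_m − Q*| and height MEC(Q_m) (the vertical gap between SMB and MC is zero at Q* and MEC at Q_m).
DWL = ½ × 4.6000 × 13.8000 = 31.7400.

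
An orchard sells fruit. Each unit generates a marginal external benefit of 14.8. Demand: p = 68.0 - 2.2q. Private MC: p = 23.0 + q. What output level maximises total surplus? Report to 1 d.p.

q* = 18.7

Social marginal cost = private MC − MEB = 8.2 + q.
Set SMC = demand: 8.2 + q = 68.0 - 2.2q → q* = 18.6875.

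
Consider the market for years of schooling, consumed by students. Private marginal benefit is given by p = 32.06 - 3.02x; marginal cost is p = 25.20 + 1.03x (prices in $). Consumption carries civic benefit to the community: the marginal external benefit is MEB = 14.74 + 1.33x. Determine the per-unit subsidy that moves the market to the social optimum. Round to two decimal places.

subsidy = $25.30 per unit

Social marginal benefit = demand + MEB = 46.80 - 1.69x.
Set SMB = MC: 46.80 - 1.69x = 25.20 + 1.03x → x* = 7.9412.
The Pigouvian subsidy equals MEB at x*: 14.74 + 1.33×7.9412 = 25.3018.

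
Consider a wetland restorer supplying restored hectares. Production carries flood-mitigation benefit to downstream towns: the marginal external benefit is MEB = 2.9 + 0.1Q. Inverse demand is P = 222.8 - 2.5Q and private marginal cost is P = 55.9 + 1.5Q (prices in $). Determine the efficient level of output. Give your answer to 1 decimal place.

Q* = 43.5

Social marginal cost = private MC − MEB = 53.0 + 1.4Q.
Set SMC = demand: 53.0 + 1.4Q = 222.8 - 2.5Q → Q* = 43.5385.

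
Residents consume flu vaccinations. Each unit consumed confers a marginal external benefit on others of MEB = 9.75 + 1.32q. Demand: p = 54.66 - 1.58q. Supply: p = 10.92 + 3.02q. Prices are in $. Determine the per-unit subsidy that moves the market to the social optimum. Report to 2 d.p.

subsidy = $31.28 per unit

Social marginal benefit = demand + MEB = 64.41 - 0.26q.
Set SMB = MC: 64.41 - 0.26q = 10.92 + 3.02q → q* = 16.3079.
The Pigouvian subsidy equals MEB at q*: 9.75 + 1.32×16.3079 = 31.2764.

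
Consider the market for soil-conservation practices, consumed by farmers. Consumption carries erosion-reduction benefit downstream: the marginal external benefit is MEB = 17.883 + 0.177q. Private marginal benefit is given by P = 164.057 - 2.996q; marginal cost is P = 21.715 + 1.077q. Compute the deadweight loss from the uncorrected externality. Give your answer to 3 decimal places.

DWL = 74.346

Market equilibrium (private): 21.715 + 1.077q = 164.057 - 2.996q → q_m = 34.9477.
Social marginal benefit = demand + MEB = 181.940 - 2.819q.
Set SMB = MC: 181.940 - 2.819q = 21.715 + 1.077q → q* = 41.1255.
Between q* and q_m the wedge SMB − MC runs linearly from 0 to MEB(q_m), so the loss is a triangle.
DWL = ½ × 6.1778 × 24.0687 = 74.3458.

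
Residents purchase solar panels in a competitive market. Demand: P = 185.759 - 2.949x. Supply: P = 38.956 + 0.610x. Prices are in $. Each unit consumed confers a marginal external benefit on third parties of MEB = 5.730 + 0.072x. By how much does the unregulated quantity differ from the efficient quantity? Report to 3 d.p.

2.495 units

Market equilibrium (private): 38.956 + 0.610x = 185.759 - 2.949x → x_m = 41.2484.
Social marginal benefit = demand + MEB = 191.489 - 2.877x.
Set SMB = MC: 191.489 - 2.877x = 38.956 + 0.610x → x* = 43.7433.
Gap = |41.2484 − 43.7433| = 2.4949.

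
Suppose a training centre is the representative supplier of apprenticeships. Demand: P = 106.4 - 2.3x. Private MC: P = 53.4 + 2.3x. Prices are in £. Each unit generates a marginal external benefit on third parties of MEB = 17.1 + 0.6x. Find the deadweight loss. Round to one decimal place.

Market equilibrium (private): 53.4 + 2.3x = 106.4 - 2.3x → x_m = 11.5217.
Social marginal cost = private MC − MEB = 36.3 + 1.7x.
Set SMC = demand: 36.3 + 1.7x = 106.4 - 2.3x → x* = 17.5250.
The loss is the area between SMC and demand from x* to x_m; with linear curves that's a triangle of height MEB(x_m).
DWL = ½ × 6.0033 × 24.0130 = 72.0786.

DWL = £72.1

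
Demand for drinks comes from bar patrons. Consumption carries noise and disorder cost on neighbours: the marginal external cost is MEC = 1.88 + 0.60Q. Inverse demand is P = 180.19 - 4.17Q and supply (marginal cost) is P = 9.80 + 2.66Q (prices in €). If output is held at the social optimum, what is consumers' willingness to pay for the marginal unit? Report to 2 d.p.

P = €85.62

Social marginal benefit = demand − MEC = 178.31 - 4.77Q.
Set SMB = MC: 178.31 - 4.77Q = 9.80 + 2.66Q → Q* = 22.6797.
Consumer price on the demand curve at Q*: 180.19 − 4.17×22.6797 = 85.6157.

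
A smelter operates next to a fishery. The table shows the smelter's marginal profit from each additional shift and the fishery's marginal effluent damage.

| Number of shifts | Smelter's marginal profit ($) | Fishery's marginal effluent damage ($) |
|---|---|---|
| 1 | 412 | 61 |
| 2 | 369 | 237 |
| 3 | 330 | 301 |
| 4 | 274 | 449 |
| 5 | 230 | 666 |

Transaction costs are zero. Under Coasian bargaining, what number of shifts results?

3

Bargaining reaches the level where marginal profit last exceeds marginal effluent damage.
That holds through level 3 (330 ≥ 301) but not at 4 (274 < 449).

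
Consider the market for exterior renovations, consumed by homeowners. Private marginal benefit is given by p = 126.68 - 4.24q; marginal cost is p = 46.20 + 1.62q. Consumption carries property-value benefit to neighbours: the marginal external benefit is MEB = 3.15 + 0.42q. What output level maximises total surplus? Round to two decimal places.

Social marginal benefit = demand + MEB = 129.83 - 3.82q.
Set SMB = MC: 129.83 - 3.82q = 46.20 + 1.62q → q* = 15.3732.

q* = 15.37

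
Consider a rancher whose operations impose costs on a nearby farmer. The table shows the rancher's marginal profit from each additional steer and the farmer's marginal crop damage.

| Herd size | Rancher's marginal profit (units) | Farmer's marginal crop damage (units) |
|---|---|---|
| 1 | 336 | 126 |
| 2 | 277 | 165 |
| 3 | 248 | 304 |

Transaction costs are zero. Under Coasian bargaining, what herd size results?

Bargaining reaches the level where marginal profit last exceeds marginal crop damage.
That holds through level 2 (277 ≥ 165) but not at 3 (248 < 304).

2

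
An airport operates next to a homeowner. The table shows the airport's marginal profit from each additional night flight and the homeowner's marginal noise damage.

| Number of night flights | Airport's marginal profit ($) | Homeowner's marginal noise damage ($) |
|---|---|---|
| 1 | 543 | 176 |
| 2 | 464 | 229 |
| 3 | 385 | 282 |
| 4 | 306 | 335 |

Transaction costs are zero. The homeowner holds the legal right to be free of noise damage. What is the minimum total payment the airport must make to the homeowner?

$687

Efficient level: marginal profit ≥ marginal noise damage through level 3, so k* = 3.
With the homeowner holding the right, the airport must at least compensate total damage at k*: 176 + 229 + 282 = 687.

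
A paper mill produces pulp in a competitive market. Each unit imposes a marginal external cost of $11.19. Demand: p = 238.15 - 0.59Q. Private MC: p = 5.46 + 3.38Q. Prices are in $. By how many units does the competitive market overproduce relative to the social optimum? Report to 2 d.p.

2.82 units

Market equilibrium (private): 5.46 + 3.38Q = 238.15 - 0.59Q → Q_m = 58.6121.
Social marginal cost = private MC + MEC = 16.65 + 3.38Q.
Set SMC = demand: 16.65 + 3.38Q = 238.15 - 0.59Q → Q* = 55.7935.
Gap = |58.6121 − 55.7935| = 2.8186.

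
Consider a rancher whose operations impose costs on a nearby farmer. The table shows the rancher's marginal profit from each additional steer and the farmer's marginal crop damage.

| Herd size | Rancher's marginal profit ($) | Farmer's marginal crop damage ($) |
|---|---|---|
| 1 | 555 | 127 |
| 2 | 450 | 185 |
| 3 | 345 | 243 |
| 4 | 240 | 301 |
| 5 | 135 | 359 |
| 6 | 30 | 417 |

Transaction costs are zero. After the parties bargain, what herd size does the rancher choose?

3

Bargaining reaches the level where marginal profit last exceeds marginal crop damage.
That holds through level 3 (345 ≥ 243) but not at 4 (240 < 301).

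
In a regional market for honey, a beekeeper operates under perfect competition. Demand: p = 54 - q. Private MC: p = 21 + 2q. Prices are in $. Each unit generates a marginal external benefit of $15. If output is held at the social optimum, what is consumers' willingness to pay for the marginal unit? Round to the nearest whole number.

P = $38

Social marginal cost = private MC − MEB = 6 + 2q.
Set SMC = demand: 6 + 2q = 54 - q → q* = 16.0000.
Consumer price on the demand curve at q*: 54 − 1×16.0000 = 38.0000.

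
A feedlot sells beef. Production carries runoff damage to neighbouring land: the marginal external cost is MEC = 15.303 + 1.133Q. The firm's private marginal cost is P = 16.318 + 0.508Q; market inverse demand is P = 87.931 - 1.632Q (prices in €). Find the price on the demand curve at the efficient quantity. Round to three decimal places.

Social marginal cost = private MC + MEC = 31.621 + 1.641Q.
Set SMC = demand: 31.621 + 1.641Q = 87.931 - 1.632Q → Q* = 17.2044.
Consumer price on the demand curve at Q*: 87.931 − 1.632×17.2044 = 59.8534.

P = €59.853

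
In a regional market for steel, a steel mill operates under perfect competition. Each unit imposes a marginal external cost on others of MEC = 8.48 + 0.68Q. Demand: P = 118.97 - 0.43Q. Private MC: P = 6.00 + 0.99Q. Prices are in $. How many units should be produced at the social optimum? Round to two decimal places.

Social marginal cost = private MC + MEC = 14.48 + 1.67Q.
Set SMC = demand: 14.48 + 1.67Q = 118.97 - 0.43Q → Q* = 49.7571.

Q* = 49.76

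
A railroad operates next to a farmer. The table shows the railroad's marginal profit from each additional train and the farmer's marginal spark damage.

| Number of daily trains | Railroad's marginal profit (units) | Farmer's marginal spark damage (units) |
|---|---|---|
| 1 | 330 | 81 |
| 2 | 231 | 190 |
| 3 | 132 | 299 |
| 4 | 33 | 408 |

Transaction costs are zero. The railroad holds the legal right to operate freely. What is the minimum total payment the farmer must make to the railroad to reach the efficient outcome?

165

Left alone the railroad would choose level 4 (marginal profit stays positive).
Efficient level: k* = 2 (marginal profit ≥ marginal spark damage through 2).
The farmer must at least cover the railroad's forgone profit from cutting 4→2: 132 + 33 = 165.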